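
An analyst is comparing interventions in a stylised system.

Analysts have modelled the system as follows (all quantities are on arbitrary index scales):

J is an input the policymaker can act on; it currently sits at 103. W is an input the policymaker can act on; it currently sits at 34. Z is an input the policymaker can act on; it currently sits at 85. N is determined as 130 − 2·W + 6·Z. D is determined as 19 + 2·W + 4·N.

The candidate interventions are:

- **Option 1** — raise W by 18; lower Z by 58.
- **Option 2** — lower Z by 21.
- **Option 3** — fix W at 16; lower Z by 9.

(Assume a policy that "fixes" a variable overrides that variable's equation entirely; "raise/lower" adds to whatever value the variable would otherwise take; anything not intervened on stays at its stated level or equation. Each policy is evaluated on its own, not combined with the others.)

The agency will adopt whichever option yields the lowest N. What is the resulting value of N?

188

Option 1 (W + 18, Z − 58):
  W = 34 + 18 = 52
  Z = 85 − 58 = 27
  N = 130 − 2·52 + 6·27 = 188
Option 2 (Z − 21):
  W = 34
  Z = 85 − 21 = 64
  N = 130 − 2·34 + 6·64 = 446
Option 3 (W := 16, Z − 9):
  W = 16
  Z = 85 − 9 = 76
  N = 130 − 2·16 + 6·76 = 554
Comparing — Option 1: N=188, Option 2: N=446, Option 3: N=554. Lowest is 188 (Option 1).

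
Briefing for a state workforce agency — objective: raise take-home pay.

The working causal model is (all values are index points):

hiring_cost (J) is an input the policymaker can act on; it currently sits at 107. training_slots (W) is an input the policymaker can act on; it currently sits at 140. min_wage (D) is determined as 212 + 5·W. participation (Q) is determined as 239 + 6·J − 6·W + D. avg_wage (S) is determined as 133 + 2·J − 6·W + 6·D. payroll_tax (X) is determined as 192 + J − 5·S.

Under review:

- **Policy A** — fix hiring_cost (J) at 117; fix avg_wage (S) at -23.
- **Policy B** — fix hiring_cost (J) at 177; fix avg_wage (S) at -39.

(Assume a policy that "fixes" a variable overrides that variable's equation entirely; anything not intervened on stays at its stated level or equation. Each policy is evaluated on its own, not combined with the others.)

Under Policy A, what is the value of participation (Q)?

1013

Policy A (J := 117, S := -23):
  J = 117
  W = 140
  D = 212 + 5·140 = 912
  Q = 239 + 6·117 − 6·140 + 912 = 1013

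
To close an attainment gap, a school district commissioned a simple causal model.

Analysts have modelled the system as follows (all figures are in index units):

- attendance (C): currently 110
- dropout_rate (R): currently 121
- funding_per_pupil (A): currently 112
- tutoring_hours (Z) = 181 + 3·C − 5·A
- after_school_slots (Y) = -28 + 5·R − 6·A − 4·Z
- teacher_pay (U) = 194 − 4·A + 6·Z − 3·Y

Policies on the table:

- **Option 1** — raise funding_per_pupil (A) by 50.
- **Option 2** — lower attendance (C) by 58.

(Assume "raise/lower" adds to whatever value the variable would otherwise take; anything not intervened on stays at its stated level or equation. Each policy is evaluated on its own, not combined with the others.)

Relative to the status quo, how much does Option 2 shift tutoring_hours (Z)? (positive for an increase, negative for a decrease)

Baseline:
  C = 110
  A = 112
  Z = 181 + 3·110 − 5·112 = -49
Option 2 (C − 58):
  C = 110 − 58 = 52
  A = 112
  Z = 181 + 3·52 − 5·112 = -223
Change in Z: -223 − (-49) = -174

-174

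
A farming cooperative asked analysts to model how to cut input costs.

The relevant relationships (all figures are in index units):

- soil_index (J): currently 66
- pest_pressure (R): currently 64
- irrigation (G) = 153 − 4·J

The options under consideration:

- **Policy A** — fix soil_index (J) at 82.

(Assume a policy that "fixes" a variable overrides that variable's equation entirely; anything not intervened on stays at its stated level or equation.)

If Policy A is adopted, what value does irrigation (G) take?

-175

Policy A (J := 82):
  J = 82
  G = 153 − 4·82 = -175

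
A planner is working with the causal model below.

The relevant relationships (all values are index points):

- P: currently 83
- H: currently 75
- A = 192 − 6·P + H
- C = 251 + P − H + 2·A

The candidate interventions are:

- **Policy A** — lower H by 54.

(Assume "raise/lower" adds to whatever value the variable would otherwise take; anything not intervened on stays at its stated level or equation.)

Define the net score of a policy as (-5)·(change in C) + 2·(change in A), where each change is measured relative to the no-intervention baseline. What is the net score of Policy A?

Baseline:
  P = 83
  H = 75
  A = 192 − 6·83 + 75 = -231
  C = 251 + 83 − 75 + 2·(-231) = -203
Policy A (H − 54):
  P = 83
  H = 75 − 54 = 21
  A = 192 − 6·83 + 21 = -285
  C = 251 + 83 − 21 + 2·(-285) = -257
ΔC = -257 − (-203) = -54; ΔA = -285 − (-231) = -54
Score = (-5)·(-54) + 2·(-54) = 162

162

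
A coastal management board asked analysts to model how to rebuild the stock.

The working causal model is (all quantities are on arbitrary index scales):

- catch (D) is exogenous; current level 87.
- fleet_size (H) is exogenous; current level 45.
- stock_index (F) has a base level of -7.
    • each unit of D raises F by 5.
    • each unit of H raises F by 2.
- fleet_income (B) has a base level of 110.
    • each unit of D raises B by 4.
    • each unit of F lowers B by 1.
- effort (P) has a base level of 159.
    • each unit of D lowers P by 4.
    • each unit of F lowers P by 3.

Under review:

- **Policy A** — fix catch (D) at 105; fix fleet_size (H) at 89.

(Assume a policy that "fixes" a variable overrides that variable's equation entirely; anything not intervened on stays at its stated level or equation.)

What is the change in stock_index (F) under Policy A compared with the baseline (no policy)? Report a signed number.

178

Baseline:
  D = 87
  H = 45
  F = -7 + 5·87 + 2·45 = 518
Policy A (D := 105, H := 89):
  D = 105
  H = 89
  F = -7 + 5·105 + 2·89 = 696
Change in F: 696 − 518 = 178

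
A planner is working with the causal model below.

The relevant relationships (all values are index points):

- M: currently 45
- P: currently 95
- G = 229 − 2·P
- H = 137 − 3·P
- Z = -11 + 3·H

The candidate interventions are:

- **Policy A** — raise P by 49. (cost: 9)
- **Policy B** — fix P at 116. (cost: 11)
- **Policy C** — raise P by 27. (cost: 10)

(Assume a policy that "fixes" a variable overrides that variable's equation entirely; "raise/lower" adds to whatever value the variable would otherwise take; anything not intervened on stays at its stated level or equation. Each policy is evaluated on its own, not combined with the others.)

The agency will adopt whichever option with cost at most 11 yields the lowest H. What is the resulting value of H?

Policy A (P + 49):
  P = 95 + 49 = 144
  H = 137 − 3·144 = -295
Policy B (P := 116):
  P = 116
  H = 137 − 3·116 = -211
Policy C (P + 27):
  P = 95 + 27 = 122
  H = 137 − 3·122 = -229
Comparing — Policy A: H=-295, Policy B: H=-211, Policy C: H=-229. Lowest is -295 (Policy A).

-295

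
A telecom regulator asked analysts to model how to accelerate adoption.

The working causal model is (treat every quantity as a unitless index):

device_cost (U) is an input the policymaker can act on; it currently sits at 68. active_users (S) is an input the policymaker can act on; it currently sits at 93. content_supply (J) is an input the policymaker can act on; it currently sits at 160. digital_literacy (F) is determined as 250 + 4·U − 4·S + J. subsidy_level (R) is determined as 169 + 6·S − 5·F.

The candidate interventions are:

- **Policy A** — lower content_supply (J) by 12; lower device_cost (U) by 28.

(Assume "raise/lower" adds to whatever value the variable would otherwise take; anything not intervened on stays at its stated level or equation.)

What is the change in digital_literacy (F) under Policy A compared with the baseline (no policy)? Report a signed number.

Baseline:
  U = 68
  S = 93
  J = 160
  F = 250 + 4·68 − 4·93 + 160 = 310
Policy A (J − 12, U − 28):
  U = 68 − 28 = 40
  S = 93
  J = 160 − 12 = 148
  F = 250 + 4·40 − 4·93 + 148 = 186
Change in F: 186 − 310 = -124

-124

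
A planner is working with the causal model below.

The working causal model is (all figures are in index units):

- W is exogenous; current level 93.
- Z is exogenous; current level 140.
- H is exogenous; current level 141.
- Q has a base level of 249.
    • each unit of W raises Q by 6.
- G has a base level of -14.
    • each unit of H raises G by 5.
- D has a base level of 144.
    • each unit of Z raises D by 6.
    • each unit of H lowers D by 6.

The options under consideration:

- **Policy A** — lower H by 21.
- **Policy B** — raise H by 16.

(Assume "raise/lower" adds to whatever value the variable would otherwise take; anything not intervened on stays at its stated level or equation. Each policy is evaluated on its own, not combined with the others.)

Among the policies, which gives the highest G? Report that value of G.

771

Policy A (H − 21):
  H = 141 − 21 = 120
  G = -14 + 5·120 = 586
Policy B (H + 16):
  H = 141 + 16 = 157
  G = -14 + 5·157 = 771
Comparing — Policy A: G=586, Policy B: G=771. Highest is 771 (Policy B).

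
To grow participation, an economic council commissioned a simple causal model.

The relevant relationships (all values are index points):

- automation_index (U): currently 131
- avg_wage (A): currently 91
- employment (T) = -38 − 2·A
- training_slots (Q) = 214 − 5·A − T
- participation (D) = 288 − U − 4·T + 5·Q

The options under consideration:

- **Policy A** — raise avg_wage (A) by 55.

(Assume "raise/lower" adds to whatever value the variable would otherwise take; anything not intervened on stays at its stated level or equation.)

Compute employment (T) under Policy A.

-330

Policy A (A + 55):
  A = 91 + 55 = 146
  T = -38 − 2·146 = -330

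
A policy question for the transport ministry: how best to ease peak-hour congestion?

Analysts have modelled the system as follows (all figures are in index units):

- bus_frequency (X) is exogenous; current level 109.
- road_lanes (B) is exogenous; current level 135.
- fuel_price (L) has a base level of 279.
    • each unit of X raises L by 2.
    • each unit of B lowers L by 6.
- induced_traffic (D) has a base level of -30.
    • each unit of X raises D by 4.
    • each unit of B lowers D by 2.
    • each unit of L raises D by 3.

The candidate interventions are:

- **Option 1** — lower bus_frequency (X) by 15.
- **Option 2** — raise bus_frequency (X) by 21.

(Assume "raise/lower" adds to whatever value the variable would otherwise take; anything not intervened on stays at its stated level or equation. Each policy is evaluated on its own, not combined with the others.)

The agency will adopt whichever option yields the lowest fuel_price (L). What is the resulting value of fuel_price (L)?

Option 1 (X − 15):
  X = 109 − 15 = 94
  B = 135
  L = 279 + 2·94 − 6·135 = -343
Option 2 (X + 21):
  X = 109 + 21 = 130
  B = 135
  L = 279 + 2·130 − 6·135 = -271
Comparing — Option 1: L=-343, Option 2: L=-271. Lowest is -343 (Option 1).

-343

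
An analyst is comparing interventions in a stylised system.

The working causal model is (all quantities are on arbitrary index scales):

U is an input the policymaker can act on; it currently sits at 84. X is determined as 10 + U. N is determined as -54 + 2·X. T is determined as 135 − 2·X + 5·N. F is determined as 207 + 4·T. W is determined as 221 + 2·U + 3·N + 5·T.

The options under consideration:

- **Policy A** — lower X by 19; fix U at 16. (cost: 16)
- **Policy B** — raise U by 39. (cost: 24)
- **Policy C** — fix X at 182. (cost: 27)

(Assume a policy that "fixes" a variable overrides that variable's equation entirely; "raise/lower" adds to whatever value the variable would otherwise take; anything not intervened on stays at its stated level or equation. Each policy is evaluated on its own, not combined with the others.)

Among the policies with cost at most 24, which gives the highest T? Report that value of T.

929

Policy A (X − 19, U := 16):
  U = 16
  X = 10 + 16 (−19 from intervention) = 7
  N = -54 + 2·7 = -40
  T = 135 − 2·7 + 5·(-40) = -79
Policy B (U + 39):
  U = 84 + 39 = 123
  X = 10 + 123 = 133
  N = -54 + 2·133 = 212
  T = 135 − 2·133 + 5·212 = 929
Comparing — Policy A: T=-79, Policy B: T=929. Highest is 929 (Policy B).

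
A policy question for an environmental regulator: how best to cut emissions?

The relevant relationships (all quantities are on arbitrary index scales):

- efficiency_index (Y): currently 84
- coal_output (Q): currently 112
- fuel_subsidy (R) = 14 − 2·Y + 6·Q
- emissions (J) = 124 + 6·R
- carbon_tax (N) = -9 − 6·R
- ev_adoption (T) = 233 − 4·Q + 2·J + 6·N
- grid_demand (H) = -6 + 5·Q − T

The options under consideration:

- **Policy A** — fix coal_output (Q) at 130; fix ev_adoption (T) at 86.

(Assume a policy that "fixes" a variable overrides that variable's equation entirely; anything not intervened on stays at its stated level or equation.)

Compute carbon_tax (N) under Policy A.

Policy A (Q := 130, T := 86):
  Y = 84
  Q = 130
  R = 14 − 2·84 + 6·130 = 626
  N = -9 − 6·626 = -3765

-3765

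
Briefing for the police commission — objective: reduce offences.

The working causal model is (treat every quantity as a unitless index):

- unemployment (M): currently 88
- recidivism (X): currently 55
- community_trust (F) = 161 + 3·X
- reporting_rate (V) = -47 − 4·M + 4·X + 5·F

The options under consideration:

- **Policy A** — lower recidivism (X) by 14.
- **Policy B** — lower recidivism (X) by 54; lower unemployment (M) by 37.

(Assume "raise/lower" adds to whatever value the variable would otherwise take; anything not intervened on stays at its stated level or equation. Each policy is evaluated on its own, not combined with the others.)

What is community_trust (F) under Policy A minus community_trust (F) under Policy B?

Policy A (X − 14):
  X = 55 − 14 = 41
  F = 161 + 3·41 = 284
Policy B (X − 54, M − 37):
  X = 55 − 54 = 1
  F = 161 + 3·1 = 164
F: 284 − 164 = 120

120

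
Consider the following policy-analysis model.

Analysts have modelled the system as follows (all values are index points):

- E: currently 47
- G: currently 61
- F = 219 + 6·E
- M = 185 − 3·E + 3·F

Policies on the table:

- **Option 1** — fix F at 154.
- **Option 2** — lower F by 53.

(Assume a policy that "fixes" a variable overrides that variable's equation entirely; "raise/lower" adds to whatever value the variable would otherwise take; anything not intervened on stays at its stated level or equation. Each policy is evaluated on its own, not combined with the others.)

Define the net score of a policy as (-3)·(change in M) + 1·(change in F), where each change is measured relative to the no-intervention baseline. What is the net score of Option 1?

2776

Baseline:
  E = 47
  F = 219 + 6·47 = 501
  M = 185 − 3·47 + 3·501 = 1547
Option 1 (F := 154):
  E = 47
  F = 154
  M = 185 − 3·47 + 3·154 = 506
ΔM = 506 − 1547 = -1041; ΔF = 154 − 501 = -347
Score = (-3)·(-1041) + 1·(-347) = 2776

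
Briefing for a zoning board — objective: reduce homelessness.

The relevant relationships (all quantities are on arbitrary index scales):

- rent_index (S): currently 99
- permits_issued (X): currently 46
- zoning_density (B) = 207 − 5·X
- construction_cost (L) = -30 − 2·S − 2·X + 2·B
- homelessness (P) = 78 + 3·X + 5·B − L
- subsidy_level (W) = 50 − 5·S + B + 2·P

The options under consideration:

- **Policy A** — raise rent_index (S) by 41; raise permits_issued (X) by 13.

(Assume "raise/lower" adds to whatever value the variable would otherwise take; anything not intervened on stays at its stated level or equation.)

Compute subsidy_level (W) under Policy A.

Policy A (S + 41, X + 13):
  S = 99 + 41 = 140
  X = 46 + 13 = 59
  B = 207 − 5·59 = -88
  L = -30 − 2·140 − 2·59 + 2·(-88) = -604
  P = 78 + 3·59 + 5·(-88) − (-604) = 419
  W = 50 − 5·140 + (-88) + 2·419 = 100

100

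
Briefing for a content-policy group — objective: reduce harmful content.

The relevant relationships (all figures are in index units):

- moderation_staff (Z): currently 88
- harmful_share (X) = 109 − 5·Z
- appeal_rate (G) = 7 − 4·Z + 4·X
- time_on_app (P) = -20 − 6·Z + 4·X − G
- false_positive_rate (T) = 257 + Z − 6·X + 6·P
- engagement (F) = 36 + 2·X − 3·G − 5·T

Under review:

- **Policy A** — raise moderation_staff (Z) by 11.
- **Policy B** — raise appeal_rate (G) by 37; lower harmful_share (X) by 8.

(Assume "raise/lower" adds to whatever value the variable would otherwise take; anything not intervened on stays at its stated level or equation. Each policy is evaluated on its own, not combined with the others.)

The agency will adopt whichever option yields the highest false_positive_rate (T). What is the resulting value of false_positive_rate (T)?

1322

Policy A (Z + 11):
  Z = 88 + 11 = 99
  X = 109 − 5·99 = -386
  G = 7 − 4·99 + 4·(-386) = -1933
  P = -20 − 6·99 + 4·(-386) − (-1933) = -225
  T = 257 + 99 − 6·(-386) + 6·(-225) = 1322
Policy B (G + 37, X − 8):
  Z = 88
  X = 109 − 5·88 (−8 from intervention) = -339
  G = 7 − 4·88 + 4·(-339) (+37 from intervention) = -1664
  P = -20 − 6·88 + 4·(-339) − (-1664) = -240
  T = 257 + 88 − 6·(-339) + 6·(-240) = 939
Comparing — Policy A: T=1322, Policy B: T=939. Highest is 1322 (Policy A).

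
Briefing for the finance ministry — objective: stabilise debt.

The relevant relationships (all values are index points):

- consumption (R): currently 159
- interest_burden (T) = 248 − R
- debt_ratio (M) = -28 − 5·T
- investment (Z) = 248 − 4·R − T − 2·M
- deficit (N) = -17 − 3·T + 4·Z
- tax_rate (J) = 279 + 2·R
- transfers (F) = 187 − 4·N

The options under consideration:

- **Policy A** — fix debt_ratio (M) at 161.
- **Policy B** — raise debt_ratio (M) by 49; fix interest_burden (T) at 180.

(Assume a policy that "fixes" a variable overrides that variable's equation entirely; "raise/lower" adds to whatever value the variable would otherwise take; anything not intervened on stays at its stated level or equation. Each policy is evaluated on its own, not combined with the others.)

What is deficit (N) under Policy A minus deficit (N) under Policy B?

Policy A (M := 161):
  R = 159
  T = 248 − 159 = 89
  M = 161
  Z = 248 − 4·159 − 89 − 2·161 = -799
  N = -17 − 3·89 + 4·(-799) = -3480
Policy B (M + 49, T := 180):
  R = 159
  T = 180
  M = -28 − 5·180 (+49 from intervention) = -879
  Z = 248 − 4·159 − 180 − 2·(-879) = 1190
  N = -17 − 3·180 + 4·1190 = 4203
N: -3480 − 4203 = -7683

-7683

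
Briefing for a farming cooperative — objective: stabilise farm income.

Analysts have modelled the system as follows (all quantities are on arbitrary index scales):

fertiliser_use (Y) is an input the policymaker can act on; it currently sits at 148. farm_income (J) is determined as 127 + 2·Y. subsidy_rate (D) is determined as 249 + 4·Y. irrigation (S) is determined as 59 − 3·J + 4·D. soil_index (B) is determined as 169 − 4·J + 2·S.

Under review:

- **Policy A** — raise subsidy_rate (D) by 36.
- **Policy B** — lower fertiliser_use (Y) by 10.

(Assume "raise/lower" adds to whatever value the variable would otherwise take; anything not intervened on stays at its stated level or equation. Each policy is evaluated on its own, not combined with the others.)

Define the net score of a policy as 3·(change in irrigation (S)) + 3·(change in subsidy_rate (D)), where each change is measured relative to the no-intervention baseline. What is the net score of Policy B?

Baseline:
  Y = 148
  J = 127 + 2·148 = 423
  D = 249 + 4·148 = 841
  S = 59 − 3·423 + 4·841 = 2154
Policy B (Y − 10):
  Y = 148 − 10 = 138
  J = 127 + 2·138 = 403
  D = 249 + 4·138 = 801
  S = 59 − 3·403 + 4·801 = 2054
ΔS = 2054 − 2154 = -100; ΔD = 801 − 841 = -40
Score = 3·(-100) + 3·(-40) = -420

-420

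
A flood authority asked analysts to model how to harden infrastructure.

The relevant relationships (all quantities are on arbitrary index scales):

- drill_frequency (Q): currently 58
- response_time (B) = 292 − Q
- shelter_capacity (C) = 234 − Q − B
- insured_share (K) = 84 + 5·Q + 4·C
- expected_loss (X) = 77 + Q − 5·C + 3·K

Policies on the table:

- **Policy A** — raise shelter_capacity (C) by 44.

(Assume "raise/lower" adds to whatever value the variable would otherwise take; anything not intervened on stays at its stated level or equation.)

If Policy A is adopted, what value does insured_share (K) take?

Policy A (C + 44):
  Q = 58
  B = 292 − 58 = 234
  C = 234 − 58 − 234 (+44 from intervention) = -14
  K = 84 + 5·58 + 4·(-14) = 318

318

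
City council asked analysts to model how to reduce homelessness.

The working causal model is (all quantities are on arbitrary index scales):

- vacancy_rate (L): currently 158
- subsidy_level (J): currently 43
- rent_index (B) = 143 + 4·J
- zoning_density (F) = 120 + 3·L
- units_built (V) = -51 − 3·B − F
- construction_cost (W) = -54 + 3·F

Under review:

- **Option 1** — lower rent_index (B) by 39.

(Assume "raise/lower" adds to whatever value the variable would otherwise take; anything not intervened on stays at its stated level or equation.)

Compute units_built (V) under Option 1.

Option 1 (B − 39):
  L = 158
  J = 43
  B = 143 + 4·43 (−39 from intervention) = 276
  F = 120 + 3·158 = 594
  V = -51 − 3·276 − 594 = -1473

-1473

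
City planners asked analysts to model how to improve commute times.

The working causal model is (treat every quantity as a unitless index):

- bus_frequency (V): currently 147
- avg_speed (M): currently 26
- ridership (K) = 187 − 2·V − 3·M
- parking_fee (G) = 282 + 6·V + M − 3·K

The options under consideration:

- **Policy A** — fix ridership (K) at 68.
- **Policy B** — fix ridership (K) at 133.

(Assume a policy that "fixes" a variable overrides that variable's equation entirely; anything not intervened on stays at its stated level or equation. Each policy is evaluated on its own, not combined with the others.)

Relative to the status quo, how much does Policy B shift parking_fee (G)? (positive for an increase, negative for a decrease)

-954

Baseline:
  V = 147
  M = 26
  K = 187 − 2·147 − 3·26 = -185
  G = 282 + 6·147 + 26 − 3·(-185) = 1745
Policy B (K := 133):
  V = 147
  M = 26
  K = 133
  G = 282 + 6·147 + 26 − 3·133 = 791
Change in G: 791 − 1745 = -954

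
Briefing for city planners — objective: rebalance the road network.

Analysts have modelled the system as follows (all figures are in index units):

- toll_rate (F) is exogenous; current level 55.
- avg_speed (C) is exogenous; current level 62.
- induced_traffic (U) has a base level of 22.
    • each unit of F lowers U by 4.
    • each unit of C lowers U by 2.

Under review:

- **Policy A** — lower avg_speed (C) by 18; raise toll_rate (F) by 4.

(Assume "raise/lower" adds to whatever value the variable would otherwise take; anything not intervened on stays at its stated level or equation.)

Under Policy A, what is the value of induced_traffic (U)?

Policy A (C − 18, F + 4):
  F = 55 + 4 = 59
  C = 62 − 18 = 44
  U = 22 − 4·59 − 2·44 = -302

-302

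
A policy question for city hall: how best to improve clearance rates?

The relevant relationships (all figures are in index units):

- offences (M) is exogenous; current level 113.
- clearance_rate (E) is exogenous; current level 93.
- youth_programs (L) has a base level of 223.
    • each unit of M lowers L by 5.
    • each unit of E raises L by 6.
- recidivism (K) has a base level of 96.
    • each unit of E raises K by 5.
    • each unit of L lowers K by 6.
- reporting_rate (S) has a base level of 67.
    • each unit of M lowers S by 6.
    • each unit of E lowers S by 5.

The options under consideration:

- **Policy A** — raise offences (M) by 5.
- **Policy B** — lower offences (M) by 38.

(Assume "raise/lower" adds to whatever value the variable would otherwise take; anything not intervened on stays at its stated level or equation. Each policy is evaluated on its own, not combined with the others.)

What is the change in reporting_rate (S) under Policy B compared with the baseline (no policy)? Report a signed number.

228

Baseline:
  M = 113
  E = 93
  S = 67 − 6·113 − 5·93 = -1076
Policy B (M − 38):
  M = 113 − 38 = 75
  E = 93
  S = 67 − 6·75 − 5·93 = -848
Change in S: -848 − (-1076) = 228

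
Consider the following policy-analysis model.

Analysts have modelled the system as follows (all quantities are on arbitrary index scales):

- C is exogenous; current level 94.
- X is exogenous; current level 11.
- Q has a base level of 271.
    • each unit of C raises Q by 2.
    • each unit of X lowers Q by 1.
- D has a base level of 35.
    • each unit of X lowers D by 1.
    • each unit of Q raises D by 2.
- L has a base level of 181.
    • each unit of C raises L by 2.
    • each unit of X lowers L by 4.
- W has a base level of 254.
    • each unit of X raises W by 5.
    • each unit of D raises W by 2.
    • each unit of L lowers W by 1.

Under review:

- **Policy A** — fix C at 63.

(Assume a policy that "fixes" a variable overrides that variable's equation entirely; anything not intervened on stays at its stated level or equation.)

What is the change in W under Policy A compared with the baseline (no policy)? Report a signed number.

-186

Baseline:
  C = 94
  X = 11
  Q = 271 + 2·94 − 11 = 448
  D = 35 − 11 + 2·448 = 920
  L = 181 + 2·94 − 4·11 = 325
  W = 254 + 5·11 + 2·920 − 325 = 1824
Policy A (C := 63):
  C = 63
  X = 11
  Q = 271 + 2·63 − 11 = 386
  D = 35 − 11 + 2·386 = 796
  L = 181 + 2·63 − 4·11 = 263
  W = 254 + 5·11 + 2·796 − 263 = 1638
Change in W: 1638 − 1824 = -186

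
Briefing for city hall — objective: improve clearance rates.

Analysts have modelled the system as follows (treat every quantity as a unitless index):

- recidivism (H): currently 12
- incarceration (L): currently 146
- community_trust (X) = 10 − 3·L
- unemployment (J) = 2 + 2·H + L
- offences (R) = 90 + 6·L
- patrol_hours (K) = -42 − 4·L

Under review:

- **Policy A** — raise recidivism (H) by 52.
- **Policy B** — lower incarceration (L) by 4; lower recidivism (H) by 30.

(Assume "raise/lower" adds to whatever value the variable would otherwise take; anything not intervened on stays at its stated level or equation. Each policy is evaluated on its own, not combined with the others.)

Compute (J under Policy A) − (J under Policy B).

168

Policy A (H + 52):
  H = 12 + 52 = 64
  L = 146
  J = 2 + 2·64 + 146 = 276
Policy B (L − 4, H − 30):
  H = 12 − 30 = -18
  L = 146 − 4 = 142
  J = 2 + 2·(-18) + 142 = 108
J: 276 − 108 = 168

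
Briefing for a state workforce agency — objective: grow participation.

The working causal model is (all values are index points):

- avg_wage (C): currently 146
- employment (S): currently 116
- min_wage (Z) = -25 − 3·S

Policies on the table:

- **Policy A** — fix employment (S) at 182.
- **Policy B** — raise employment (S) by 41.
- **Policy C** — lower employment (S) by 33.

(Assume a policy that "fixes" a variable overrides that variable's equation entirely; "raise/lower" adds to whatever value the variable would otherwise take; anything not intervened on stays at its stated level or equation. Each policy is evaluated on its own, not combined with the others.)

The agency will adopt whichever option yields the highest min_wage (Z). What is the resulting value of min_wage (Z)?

-274

Policy A (S := 182):
  S = 182
  Z = -25 − 3·182 = -571
Policy B (S + 41):
  S = 116 + 41 = 157
  Z = -25 − 3·157 = -496
Policy C (S − 33):
  S = 116 − 33 = 83
  Z = -25 − 3·83 = -274
Comparing — Policy A: Z=-571, Policy B: Z=-496, Policy C: Z=-274. Highest is -274 (Policy C).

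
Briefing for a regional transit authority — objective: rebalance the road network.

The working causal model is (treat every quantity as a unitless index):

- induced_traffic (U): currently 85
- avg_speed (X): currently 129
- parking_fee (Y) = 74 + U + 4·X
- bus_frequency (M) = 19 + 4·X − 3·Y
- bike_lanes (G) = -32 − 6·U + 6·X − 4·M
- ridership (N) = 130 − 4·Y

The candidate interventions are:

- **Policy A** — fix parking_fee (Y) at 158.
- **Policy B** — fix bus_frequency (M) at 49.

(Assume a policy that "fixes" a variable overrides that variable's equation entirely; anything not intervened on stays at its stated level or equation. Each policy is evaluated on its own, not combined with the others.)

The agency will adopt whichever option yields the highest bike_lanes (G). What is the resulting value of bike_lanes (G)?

36

Policy A (Y := 158):
  U = 85
  X = 129
  Y = 158
  M = 19 + 4·129 − 3·158 = 61
  G = -32 − 6·85 + 6·129 − 4·61 = -12
Policy B (M := 49):
  U = 85
  X = 129
  Y = 74 + 85 + 4·129 = 675
  M = 49
  G = -32 − 6·85 + 6·129 − 4·49 = 36
Comparing — Policy A: G=-12, Policy B: G=36. Highest is 36 (Policy B).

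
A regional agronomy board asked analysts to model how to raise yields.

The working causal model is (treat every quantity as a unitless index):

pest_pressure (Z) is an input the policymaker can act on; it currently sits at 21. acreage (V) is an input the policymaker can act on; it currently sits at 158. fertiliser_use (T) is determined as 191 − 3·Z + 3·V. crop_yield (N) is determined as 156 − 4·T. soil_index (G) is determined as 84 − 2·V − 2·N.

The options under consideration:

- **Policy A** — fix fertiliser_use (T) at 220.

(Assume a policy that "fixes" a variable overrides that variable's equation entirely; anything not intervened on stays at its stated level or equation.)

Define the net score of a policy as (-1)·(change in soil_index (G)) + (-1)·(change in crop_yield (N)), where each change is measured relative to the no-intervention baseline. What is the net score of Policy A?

Baseline:
  Z = 21
  V = 158
  T = 191 − 3·21 + 3·158 = 602
  N = 156 − 4·602 = -2252
  G = 84 − 2·158 − 2·(-2252) = 4272
Policy A (T := 220):
  Z = 21
  V = 158
  T = 220
  N = 156 − 4·220 = -724
  G = 84 − 2·158 − 2·(-724) = 1216
ΔG = 1216 − 4272 = -3056; ΔN = -724 − (-2252) = 1528
Score = (-1)·(-3056) + (-1)·1528 = 1528

1528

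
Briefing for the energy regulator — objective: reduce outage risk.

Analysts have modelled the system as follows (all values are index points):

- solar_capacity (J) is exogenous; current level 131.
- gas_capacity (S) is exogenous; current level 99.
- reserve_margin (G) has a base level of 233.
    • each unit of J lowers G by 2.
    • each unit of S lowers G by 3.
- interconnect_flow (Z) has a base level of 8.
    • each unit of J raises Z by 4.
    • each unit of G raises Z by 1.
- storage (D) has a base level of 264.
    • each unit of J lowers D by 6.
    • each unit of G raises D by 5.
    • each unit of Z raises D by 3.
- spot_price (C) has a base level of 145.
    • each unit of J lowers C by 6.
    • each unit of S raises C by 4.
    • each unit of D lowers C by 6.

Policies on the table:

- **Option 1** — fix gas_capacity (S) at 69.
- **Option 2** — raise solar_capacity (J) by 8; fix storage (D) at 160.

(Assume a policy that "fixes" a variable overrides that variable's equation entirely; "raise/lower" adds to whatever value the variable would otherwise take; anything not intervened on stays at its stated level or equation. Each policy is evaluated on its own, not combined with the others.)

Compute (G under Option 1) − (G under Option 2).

Option 1 (S := 69):
  J = 131
  S = 69
  G = 233 − 2·131 − 3·69 = -236
Option 2 (J + 8, D := 160):
  J = 131 + 8 = 139
  S = 99
  G = 233 − 2·139 − 3·99 = -342
G: -236 − (-342) = 106

106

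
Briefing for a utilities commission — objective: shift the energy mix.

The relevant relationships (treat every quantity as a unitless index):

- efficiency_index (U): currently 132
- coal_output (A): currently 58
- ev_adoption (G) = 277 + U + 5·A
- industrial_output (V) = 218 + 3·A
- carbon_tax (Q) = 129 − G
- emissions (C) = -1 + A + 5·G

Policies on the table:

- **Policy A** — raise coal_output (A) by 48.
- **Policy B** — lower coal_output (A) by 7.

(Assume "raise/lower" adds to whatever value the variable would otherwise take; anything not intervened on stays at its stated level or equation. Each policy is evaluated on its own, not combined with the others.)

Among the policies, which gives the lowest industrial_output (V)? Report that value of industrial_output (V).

Policy A (A + 48):
  A = 58 + 48 = 106
  V = 218 + 3·106 = 536
Policy B (A − 7):
  A = 58 − 7 = 51
  V = 218 + 3·51 = 371
Comparing — Policy A: V=536, Policy B: V=371. Lowest is 371 (Policy B).

371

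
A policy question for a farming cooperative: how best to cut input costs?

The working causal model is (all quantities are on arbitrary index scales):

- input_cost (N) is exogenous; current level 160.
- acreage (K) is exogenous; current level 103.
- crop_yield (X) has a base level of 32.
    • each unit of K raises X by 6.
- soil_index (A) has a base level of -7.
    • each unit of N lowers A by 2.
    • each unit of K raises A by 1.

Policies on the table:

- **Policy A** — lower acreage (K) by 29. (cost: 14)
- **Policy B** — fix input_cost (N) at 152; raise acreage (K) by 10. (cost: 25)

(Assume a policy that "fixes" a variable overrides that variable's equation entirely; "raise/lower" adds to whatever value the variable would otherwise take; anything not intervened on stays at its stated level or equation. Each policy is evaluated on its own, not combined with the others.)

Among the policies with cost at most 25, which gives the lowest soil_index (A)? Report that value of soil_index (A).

-253

Policy A (K − 29):
  N = 160
  K = 103 − 29 = 74
  A = -7 − 2·160 + 74 = -253
Policy B (N := 152, K + 10):
  N = 152
  K = 103 + 10 = 113
  A = -7 − 2·152 + 113 = -198
Comparing — Policy A: A=-253, Policy B: A=-198. Lowest is -253 (Policy A).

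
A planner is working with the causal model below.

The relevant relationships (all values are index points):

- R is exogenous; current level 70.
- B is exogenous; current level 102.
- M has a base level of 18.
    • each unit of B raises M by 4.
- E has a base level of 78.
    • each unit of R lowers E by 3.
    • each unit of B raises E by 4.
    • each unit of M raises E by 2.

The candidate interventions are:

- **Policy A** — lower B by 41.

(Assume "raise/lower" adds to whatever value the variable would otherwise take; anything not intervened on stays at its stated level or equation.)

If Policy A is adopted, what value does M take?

Policy A (B − 41):
  B = 102 − 41 = 61
  M = 18 + 4·61 = 262

262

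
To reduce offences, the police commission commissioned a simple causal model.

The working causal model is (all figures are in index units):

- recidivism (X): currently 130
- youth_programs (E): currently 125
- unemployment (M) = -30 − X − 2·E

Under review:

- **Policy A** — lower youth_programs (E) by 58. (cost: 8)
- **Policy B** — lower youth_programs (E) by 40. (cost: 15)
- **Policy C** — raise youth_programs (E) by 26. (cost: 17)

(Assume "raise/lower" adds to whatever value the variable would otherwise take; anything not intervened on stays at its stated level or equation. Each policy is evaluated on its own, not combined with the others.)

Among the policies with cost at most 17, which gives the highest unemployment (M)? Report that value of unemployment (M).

Policy A (E − 58):
  X = 130
  E = 125 − 58 = 67
  M = -30 − 130 − 2·67 = -294
Policy B (E − 40):
  X = 130
  E = 125 − 40 = 85
  M = -30 − 130 − 2·85 = -330
Policy C (E + 26):
  X = 130
  E = 125 + 26 = 151
  M = -30 − 130 − 2·151 = -462
Comparing — Policy A: M=-294, Policy B: M=-330, Policy C: M=-462. Highest is -294 (Policy A).

-294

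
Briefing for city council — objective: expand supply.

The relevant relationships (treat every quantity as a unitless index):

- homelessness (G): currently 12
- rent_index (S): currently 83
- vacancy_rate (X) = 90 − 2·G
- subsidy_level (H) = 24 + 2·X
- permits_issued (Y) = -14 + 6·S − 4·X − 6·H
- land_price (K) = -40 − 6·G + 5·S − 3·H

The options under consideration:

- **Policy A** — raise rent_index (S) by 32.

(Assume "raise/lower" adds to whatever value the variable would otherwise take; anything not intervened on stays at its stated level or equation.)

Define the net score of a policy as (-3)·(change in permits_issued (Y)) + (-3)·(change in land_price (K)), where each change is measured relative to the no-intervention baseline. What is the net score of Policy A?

Baseline:
  G = 12
  S = 83
  X = 90 − 2·12 = 66
  H = 24 + 2·66 = 156
  Y = -14 + 6·83 − 4·66 − 6·156 = -716
  K = -40 − 6·12 + 5·83 − 3·156 = -165
Policy A (S + 32):
  G = 12
  S = 83 + 32 = 115
  X = 90 − 2·12 = 66
  H = 24 + 2·66 = 156
  Y = -14 + 6·115 − 4·66 − 6·156 = -524
  K = -40 − 6·12 + 5·115 − 3·156 = -5
ΔY = -524 − (-716) = 192; ΔK = -5 − (-165) = 160
Score = (-3)·192 + (-3)·160 = -1056

-1056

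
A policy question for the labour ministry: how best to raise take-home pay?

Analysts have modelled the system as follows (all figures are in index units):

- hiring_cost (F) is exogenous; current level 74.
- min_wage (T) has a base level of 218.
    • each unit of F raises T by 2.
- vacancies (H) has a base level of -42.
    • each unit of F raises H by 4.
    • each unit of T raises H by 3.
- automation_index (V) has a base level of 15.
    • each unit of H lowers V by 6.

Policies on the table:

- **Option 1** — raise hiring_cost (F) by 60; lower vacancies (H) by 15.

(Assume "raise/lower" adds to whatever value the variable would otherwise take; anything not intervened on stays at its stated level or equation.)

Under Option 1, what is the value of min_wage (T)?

486

Option 1 (F + 60, H − 15):
  F = 74 + 60 = 134
  T = 218 + 2·134 = 486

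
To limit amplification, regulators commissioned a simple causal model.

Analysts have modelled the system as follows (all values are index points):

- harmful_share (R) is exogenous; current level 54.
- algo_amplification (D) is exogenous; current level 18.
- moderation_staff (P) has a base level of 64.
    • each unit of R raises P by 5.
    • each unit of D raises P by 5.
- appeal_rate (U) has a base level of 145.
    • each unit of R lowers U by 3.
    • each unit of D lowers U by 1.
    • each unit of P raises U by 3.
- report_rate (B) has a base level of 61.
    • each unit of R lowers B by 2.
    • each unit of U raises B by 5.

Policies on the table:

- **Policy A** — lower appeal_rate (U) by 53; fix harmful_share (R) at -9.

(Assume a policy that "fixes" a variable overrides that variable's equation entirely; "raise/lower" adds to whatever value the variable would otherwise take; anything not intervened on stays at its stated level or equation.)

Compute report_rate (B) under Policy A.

2219

Policy A (U − 53, R := -9):
  R = -9
  D = 18
  P = 64 + 5·(-9) + 5·18 = 109
  U = 145 − 3·(-9) − 18 + 3·109 (−53 from intervention) = 428
  B = 61 − 2·(-9) + 5·428 = 2219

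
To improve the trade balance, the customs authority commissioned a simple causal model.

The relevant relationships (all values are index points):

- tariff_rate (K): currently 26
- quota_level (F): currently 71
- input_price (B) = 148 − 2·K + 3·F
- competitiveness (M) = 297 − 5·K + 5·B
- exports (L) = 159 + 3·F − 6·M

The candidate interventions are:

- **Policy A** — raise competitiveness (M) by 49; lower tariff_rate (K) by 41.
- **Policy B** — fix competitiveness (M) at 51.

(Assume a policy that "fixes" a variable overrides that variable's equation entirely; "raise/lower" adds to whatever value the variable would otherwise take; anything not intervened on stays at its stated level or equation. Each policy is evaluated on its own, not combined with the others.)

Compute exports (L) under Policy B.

Policy B (M := 51):
  K = 26
  F = 71
  B = 148 − 2·26 + 3·71 = 309
  M = 51
  L = 159 + 3·71 − 6·51 = 66

66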